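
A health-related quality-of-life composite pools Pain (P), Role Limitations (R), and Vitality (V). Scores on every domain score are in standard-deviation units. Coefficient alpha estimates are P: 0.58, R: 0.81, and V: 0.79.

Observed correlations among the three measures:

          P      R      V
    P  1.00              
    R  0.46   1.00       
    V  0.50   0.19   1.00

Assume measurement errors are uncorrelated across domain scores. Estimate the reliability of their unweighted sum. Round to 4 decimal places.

0.8453

Var(P+R+V) = 3 + 2·[0.46 + 0.50 + 0.19] = 3 + 2.3 = 5.3.
With uncorrelated errors the cross-covariances are all true-score covariance, so they carry over unchanged; only the diagonal terms shrink to ρᵢσᵢ².
True-score variance = [0.58 + 0.81 + 0.79] + 2.3 = 2.18 + 2.3 = 4.48.
Reliability = 4.48 / 5.3 = 0.8453.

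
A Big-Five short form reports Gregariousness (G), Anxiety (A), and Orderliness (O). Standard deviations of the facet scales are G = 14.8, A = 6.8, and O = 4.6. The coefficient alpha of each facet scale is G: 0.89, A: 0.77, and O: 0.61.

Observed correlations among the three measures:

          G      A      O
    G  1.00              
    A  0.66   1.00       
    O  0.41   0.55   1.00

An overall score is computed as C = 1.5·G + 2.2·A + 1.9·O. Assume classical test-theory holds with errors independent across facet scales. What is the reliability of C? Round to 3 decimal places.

Var(C) = 1.5²·14.8² + 2.2²·6.8² + 1.9²·4.6² + 2·[3.3·14.8·6.8·0.66 + 2.85·14.8·4.6·0.41 + 4.18·6.8·4.6·0.55] = 793.029 + 741.316 = 1534.35.
With uncorrelated errors the cross-covariances are all true-score covariance, so they carry over unchanged; only the diagonal terms shrink to ρᵢσᵢ².
True-score variance = [1.5²·14.8²·0.89 + 2.2²·6.8²·0.77 + 1.9²·4.6²·0.61] + 741.316 = 657.551 + 741.316 = 1398.87.
Reliability = 1398.87 / 1534.35 = 0.912.

0.912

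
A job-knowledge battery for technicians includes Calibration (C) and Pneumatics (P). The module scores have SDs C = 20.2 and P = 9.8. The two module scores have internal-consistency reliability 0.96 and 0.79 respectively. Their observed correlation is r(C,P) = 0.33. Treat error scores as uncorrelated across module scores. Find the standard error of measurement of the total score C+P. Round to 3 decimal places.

Var(total) = 504.08 + 130.654 = 634.734.
True-score variance = 467.59 + 130.654 = 598.244, so reliability = 0.9425.
Error variance = 634.734 − 598.244 = 36.49; SEM = √36.49 = 6.041.

6.041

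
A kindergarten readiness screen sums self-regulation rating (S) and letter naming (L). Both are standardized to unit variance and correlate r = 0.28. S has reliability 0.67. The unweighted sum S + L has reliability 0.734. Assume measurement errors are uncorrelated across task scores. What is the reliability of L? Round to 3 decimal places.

0.649

Var(S+L) = 2 + 2·0.28 = 2.560.
True-score variance = ρ_S + ρ_L + 2·0.28, so 0.734 = (0.67 + ρ_L + 0.56) / 2.560.
ρ_L = 0.734·2.560 − 0.67 − 0.56 = 0.649.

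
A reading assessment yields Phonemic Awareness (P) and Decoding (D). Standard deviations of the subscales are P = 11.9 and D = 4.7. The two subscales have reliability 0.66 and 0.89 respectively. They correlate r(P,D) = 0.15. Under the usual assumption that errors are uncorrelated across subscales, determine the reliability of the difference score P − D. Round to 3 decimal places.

Var(P−D) = 11.9² + 4.7² − 2·11.9·4.7·0.15 = 163.7 − 16.779 = 146.921.
With uncorrelated errors the cross-covariances are all true-score covariance, so they carry over unchanged; only the diagonal terms shrink to ρᵢσᵢ².
True-score variance = [11.9²·0.66 + 4.7²·0.89] − 16.779 = 113.123 − 16.779 = 96.3437.
Reliability = 96.3437 / 146.921 = 0.656.

0.656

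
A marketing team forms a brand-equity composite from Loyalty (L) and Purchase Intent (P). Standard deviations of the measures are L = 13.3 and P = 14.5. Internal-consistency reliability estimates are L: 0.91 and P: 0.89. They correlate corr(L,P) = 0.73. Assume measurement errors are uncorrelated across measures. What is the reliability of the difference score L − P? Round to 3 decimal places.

Var(L−P) = 13.3² + 14.5² − 2·13.3·14.5·0.73 = 387.14 − 281.561 = 105.579.
Because errors are independent across components, Cov(Tᵢ,Tⱼ) = Cov(Xᵢ,Xⱼ); the off-diagonal part of the true-score variance is the same as above.
True-score variance = [13.3²·0.91 + 14.5²·0.89] − 281.561 = 348.092 − 281.561 = 66.5314.
Reliability = 66.5314 / 105.579 = 0.630.

0.630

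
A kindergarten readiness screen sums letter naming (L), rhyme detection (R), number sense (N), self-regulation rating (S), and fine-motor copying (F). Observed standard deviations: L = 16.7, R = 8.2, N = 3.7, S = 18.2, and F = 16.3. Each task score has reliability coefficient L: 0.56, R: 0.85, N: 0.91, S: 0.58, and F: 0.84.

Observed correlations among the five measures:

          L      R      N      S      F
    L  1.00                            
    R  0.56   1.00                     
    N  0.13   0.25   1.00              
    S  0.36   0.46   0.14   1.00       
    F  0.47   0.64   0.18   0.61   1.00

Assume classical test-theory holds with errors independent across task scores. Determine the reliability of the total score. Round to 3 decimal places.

Var(L+R+N+S+F) = 16.7² + 8.2² + 3.7² + 18.2² + 16.3² + 2·[16.7·8.2·0.56 + 16.7·3.7·0.13 + 16.7·18.2·0.36 + 16.7·16.3·0.47 + 8.2·3.7·0.25 + 8.2·18.2·0.46 + 8.2·16.3·0.64 + 3.7·18.2·0.14 + 3.7·16.3·0.18 + 18.2·16.3·0.61] = 956.75 + 1370.2 = 2326.95.
With uncorrelated errors the cross-covariances are all true-score covariance, so they carry over unchanged; only the diagonal terms shrink to ρᵢσᵢ².
True-score variance = [16.7²·0.56 + 8.2²·0.85 + 3.7²·0.91 + 18.2²·0.58 + 16.3²·0.84] + 1370.2 = 641.089 + 1370.2 = 2011.29.
Reliability = 2011.29 / 2326.95 = 0.864.

0.864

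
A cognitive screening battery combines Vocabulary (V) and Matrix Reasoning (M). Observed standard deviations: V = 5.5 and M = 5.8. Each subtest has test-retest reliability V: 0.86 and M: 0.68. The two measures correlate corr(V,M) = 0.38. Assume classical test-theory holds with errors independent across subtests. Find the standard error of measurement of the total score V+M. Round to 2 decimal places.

Var(total) = 63.89 + 24.244 = 88.134.
True-score variance = 48.8902 + 24.244 = 73.1342, so reliability = 0.8298.
Error variance = 88.134 − 73.1342 = 14.9998; SEM = √14.9998 = 3.87.

3.87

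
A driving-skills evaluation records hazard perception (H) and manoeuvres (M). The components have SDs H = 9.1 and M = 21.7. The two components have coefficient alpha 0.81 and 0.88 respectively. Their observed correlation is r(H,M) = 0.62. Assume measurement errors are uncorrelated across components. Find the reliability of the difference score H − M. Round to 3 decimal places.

0.766

Var(H−M) = 9.1² + 21.7² − 2·9.1·21.7·0.62 = 553.7 − 244.863 = 308.837.
With uncorrelated errors the cross-covariances are all true-score covariance, so they carry over unchanged; only the diagonal terms shrink to ρᵢσᵢ².
True-score variance = [9.1²·0.81 + 21.7²·0.88] − 244.863 = 481.459 − 244.863 = 236.596.
Reliability = 236.596 / 308.837 = 0.766.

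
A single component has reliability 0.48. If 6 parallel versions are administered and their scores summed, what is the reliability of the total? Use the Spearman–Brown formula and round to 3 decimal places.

0.847

ρ_k = kρ / (1 + (k−1)ρ) = 6·0.48 / (1 + 5·0.48) = 2.880 / 3.400 = 0.847.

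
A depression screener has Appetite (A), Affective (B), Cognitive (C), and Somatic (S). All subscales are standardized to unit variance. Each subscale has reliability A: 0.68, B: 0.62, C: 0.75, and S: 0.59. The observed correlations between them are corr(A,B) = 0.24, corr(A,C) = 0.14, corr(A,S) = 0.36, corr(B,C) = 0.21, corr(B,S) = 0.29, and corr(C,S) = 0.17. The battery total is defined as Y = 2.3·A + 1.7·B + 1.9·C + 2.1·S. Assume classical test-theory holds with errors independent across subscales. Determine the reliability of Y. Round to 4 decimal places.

Var(Y) = 2.3² + 1.7² + 1.9² + 2.1² + 2·[3.91·0.24 + 4.37·0.14 + 4.83·0.36 + 3.23·0.21 + 3.57·0.29 + 3.99·0.17] = 16.2 + 11.3618 = 27.5618.
Because errors are independent across components, Cov(Tᵢ,Tⱼ) = Cov(Xᵢ,Xⱼ); the off-diagonal part of the true-score variance is the same as above.
True-score variance = [2.3²·0.68 + 1.7²·0.62 + 1.9²·0.75 + 2.1²·0.59] + 11.3618 = 10.6984 + 11.3618 = 22.0602.
Reliability = 22.0602 / 27.5618 = 0.8004.

0.8004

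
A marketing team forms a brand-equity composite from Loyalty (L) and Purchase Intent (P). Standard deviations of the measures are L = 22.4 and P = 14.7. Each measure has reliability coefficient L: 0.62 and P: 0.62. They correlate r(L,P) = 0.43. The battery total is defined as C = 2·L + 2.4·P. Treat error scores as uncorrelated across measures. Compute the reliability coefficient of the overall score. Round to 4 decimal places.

Var(C) = 2²·22.4² + 2.4²·14.7² + 2·[4.8·22.4·14.7·0.43] = 3251.72 + 1359.27 = 4610.99.
Under uncorrelated errors the observed covariances equal the true-score covariances, so only the own-variance terms attenuate.
True-score variance = [2²·22.4²·0.62 + 2.4²·14.7²·0.62] + 1359.27 = 2016.07 + 1359.27 = 3375.33.
Reliability = 3375.33 / 4610.99 = 0.7320.

0.7320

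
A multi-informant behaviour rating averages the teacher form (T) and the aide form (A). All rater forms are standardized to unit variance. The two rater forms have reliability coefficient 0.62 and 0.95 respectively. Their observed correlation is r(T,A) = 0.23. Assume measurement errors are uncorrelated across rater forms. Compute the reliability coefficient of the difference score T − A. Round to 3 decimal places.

0.721

Var(T−A) = 1 + 1 − 2·0.23 = 2 − 0.46 = 1.54.
Because errors are independent across components, Cov(Tᵢ,Tⱼ) = Cov(Xᵢ,Xⱼ); the off-diagonal part of the true-score variance is the same as above.
True-score variance = [0.62 + 0.95] − 0.46 = 1.57 − 0.46 = 1.11.
Reliability = 1.11 / 1.54 = 0.721.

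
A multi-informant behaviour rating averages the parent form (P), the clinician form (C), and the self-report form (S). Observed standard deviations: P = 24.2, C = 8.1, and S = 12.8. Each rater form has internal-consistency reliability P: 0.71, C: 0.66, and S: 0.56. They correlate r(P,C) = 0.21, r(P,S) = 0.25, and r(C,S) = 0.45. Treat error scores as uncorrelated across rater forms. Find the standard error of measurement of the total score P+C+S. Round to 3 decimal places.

16.255

Var(total) = 815.09 + 330.52 = 1145.61.
True-score variance = 550.857 + 330.52 = 881.378, so reliability = 0.7694.
Error variance = 1145.61 − 881.378 = 264.233; SEM = √264.233 = 16.255.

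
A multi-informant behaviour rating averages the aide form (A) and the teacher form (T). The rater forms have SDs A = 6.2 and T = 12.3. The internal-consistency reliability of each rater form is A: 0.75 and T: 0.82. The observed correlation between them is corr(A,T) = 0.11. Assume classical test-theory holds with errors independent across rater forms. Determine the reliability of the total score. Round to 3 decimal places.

0.822

Var(A+T) = 6.2² + 12.3² + 2·[6.2·12.3·0.11] = 189.73 + 16.7772 = 206.507.
With uncorrelated errors the cross-covariances are all true-score covariance, so they carry over unchanged; only the diagonal terms shrink to ρᵢσᵢ².
True-score variance = [6.2²·0.75 + 12.3²·0.82] + 16.7772 = 152.888 + 16.7772 = 169.665.
Reliability = 169.665 / 206.507 = 0.822.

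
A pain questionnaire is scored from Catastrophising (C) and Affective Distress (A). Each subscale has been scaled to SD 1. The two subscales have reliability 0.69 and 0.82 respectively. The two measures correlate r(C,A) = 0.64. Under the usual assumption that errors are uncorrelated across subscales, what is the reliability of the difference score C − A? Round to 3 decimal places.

0.319

Var(C−A) = 1 + 1 − 2·0.64 = 2 − 1.28 = 0.72.
Because errors are independent across components, Cov(Tᵢ,Tⱼ) = Cov(Xᵢ,Xⱼ); the off-diagonal part of the true-score variance is the same as above.
True-score variance = [0.69 + 0.82] − 1.28 = 1.51 − 1.28 = 0.23.
Reliability = 0.23 / 0.72 = 0.319.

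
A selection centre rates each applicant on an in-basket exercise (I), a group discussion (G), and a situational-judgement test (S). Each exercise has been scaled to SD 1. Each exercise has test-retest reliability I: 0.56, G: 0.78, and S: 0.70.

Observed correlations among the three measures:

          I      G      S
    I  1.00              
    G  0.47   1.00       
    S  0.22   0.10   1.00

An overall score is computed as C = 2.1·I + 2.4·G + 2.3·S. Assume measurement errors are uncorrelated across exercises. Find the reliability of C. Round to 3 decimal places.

0.795

Var(C) = 2.1² + 2.4² + 2.3² + 2·[5.04·0.47 + 4.83·0.22 + 5.52·0.10] = 15.46 + 7.9668 = 23.4268.
Because errors are independent across components, Cov(Tᵢ,Tⱼ) = Cov(Xᵢ,Xⱼ); the off-diagonal part of the true-score variance is the same as above.
True-score variance = [2.1²·0.56 + 2.4²·0.78 + 2.3²·0.70] + 7.9668 = 10.6654 + 7.9668 = 18.6322.
Reliability = 18.6322 / 23.4268 = 0.795.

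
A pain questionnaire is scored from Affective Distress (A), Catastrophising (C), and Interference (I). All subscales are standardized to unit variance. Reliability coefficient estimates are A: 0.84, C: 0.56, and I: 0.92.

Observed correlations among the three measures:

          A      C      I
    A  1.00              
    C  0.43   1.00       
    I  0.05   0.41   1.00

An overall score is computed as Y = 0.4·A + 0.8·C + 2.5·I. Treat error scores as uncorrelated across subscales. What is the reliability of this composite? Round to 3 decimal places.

Var(Y) = 0.4² + 0.8² + 2.5² + 2·[0.32·0.43 + 0.05 + 2·0.41] = 7.05 + 2.0152 = 9.0652.
Under uncorrelated errors the observed covariances equal the true-score covariances, so only the own-variance terms attenuate.
True-score variance = [0.4²·0.84 + 0.8²·0.56 + 2.5²·0.92] + 2.0152 = 6.2428 + 2.0152 = 8.258.
Reliability = 8.258 / 9.0652 = 0.911.

0.911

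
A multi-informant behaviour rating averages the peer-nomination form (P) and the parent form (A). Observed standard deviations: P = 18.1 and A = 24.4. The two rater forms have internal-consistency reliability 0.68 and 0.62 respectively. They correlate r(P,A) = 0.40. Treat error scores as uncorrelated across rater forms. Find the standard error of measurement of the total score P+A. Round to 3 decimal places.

18.195

Var(total) = 922.97 + 353.312 = 1276.28.
True-score variance = 591.898 + 353.312 = 945.21, so reliability = 0.7406.
Error variance = 1276.28 − 945.21 = 331.072; SEM = √331.072 = 18.195.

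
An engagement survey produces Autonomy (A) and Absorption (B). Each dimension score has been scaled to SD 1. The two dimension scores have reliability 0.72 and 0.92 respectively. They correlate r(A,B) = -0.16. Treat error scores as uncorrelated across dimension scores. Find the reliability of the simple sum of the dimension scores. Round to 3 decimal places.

0.786

Var(A+B) = 2 + 2·[(-0.16)] = 2 − 0.32 = 1.68.
With uncorrelated errors the cross-covariances are all true-score covariance, so they carry over unchanged; only the diagonal terms shrink to ρᵢσᵢ².
True-score variance = [0.72 + 0.92] − 0.32 = 1.64 − 0.32 = 1.32.
Reliability = 1.32 / 1.68 = 0.786.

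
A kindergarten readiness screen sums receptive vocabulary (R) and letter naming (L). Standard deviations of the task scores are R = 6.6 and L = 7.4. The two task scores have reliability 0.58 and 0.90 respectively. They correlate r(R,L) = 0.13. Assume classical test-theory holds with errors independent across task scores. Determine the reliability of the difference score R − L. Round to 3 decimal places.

0.722

Var(R−L) = 6.6² + 7.4² − 2·6.6·7.4·0.13 = 98.32 − 12.6984 = 85.6216.
Under uncorrelated errors the observed covariances equal the true-score covariances, so only the own-variance terms attenuate.
True-score variance = [6.6²·0.58 + 7.4²·0.90] − 12.6984 = 74.5488 − 12.6984 = 61.8504.
Reliability = 61.8504 / 85.6216 = 0.722.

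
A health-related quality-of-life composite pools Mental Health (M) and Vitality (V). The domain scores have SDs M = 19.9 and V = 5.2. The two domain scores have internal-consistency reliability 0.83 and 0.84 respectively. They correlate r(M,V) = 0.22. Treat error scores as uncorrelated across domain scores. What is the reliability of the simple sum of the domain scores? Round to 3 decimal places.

0.847

Var(M+V) = 19.9² + 5.2² + 2·[19.9·5.2·0.22] = 423.05 + 45.5312 = 468.581.
Under uncorrelated errors the observed covariances equal the true-score covariances, so only the own-variance terms attenuate.
True-score variance = [19.9²·0.83 + 5.2²·0.84] + 45.5312 = 351.402 + 45.5312 = 396.933.
Reliability = 396.933 / 468.581 = 0.847.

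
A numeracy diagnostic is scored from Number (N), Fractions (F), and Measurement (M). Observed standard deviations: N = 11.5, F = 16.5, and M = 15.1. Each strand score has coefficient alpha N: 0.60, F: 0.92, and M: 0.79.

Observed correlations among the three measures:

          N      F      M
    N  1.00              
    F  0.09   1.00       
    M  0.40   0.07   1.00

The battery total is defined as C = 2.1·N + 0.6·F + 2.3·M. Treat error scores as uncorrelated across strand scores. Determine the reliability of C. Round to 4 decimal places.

0.8134

Var(C) = 2.1²·11.5² + 0.6²·16.5² + 2.3²·15.1² + 2·[1.26·11.5·16.5·0.09 + 4.83·11.5·15.1·0.40 + 1.38·16.5·15.1·0.07] = 1887.41 + 762.155 = 2649.56.
Under uncorrelated errors the observed covariances equal the true-score covariances, so only the own-variance terms attenuate.
True-score variance = [2.1²·11.5²·0.60 + 0.6²·16.5²·0.92 + 2.3²·15.1²·0.79] + 762.155 = 1392.98 + 762.155 = 2155.13.
Reliability = 2155.13 / 2649.56 = 0.8134.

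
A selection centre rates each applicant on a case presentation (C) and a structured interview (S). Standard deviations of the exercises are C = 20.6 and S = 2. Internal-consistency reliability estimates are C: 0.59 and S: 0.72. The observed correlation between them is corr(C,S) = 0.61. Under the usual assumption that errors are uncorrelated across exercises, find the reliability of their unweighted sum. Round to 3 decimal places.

0.634

Var(C+S) = 20.6² + 2² + 2·[20.6·2·0.61] = 428.36 + 50.264 = 478.624.
With uncorrelated errors the cross-covariances are all true-score covariance, so they carry over unchanged; only the diagonal terms shrink to ρᵢσᵢ².
True-score variance = [20.6²·0.59 + 2²·0.72] + 50.264 = 253.252 + 50.264 = 303.516.
Reliability = 303.516 / 478.624 = 0.634.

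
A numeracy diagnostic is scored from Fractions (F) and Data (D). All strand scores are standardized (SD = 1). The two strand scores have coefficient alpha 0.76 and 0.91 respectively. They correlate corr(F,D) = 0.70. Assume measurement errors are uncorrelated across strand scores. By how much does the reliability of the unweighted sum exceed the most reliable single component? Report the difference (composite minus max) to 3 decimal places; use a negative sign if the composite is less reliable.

Var(sum) = 2 + 1.4 = 3.4; true-score variance = 1.67 + 1.4 = 3.07; composite reliability = 0.9029.
Max component reliability = 0.9100.
Difference = 0.9029 − 0.9100 = -0.007.

-0.007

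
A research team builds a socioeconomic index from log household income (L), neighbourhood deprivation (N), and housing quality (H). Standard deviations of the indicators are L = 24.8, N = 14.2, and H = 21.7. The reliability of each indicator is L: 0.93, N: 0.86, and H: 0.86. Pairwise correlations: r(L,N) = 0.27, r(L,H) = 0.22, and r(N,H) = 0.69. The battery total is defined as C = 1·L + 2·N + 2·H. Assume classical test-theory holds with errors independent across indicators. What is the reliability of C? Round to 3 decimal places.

0.928

Var(C) = 24.8² + 2²·14.2² + 2²·21.7² + 2·[2·24.8·14.2·0.27 + 2·24.8·21.7·0.22 + 4·14.2·21.7·0.69] = 3305.16 + 2554.85 = 5860.01.
Under uncorrelated errors the observed covariances equal the true-score covariances, so only the own-variance terms attenuate.
True-score variance = [24.8²·0.93 + 2²·14.2²·0.86 + 2²·21.7²·0.86] + 2554.85 = 2885.49 + 2554.85 = 5440.34.
Reliability = 5440.34 / 5860.01 = 0.928.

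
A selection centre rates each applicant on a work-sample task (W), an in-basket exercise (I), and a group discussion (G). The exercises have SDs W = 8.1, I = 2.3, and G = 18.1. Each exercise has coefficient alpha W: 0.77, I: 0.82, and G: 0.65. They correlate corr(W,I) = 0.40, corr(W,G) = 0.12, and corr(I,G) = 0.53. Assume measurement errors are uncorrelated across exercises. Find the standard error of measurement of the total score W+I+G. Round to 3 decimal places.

Var(total) = 398.51 + 94.2182 = 492.728.
True-score variance = 267.804 + 94.2182 = 362.022, so reliability = 0.7347.
Error variance = 492.728 − 362.022 = 130.706; SEM = √130.706 = 11.433.

11.433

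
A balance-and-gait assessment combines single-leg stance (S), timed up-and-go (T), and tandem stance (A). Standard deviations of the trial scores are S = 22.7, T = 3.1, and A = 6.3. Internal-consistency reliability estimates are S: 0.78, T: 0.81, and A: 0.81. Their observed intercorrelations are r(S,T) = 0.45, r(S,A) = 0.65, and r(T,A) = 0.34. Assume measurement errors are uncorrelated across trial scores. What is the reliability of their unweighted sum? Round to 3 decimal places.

Var(S+T+A) = 22.7² + 3.1² + 6.3² + 2·[22.7·3.1·0.45 + 22.7·6.3·0.65 + 3.1·6.3·0.34] = 564.59 + 262.526 = 827.116.
With uncorrelated errors the cross-covariances are all true-score covariance, so they carry over unchanged; only the diagonal terms shrink to ρᵢσᵢ².
True-score variance = [22.7²·0.78 + 3.1²·0.81 + 6.3²·0.81] + 262.526 = 441.859 + 262.526 = 704.386.
Reliability = 704.386 / 827.116 = 0.852.

0.852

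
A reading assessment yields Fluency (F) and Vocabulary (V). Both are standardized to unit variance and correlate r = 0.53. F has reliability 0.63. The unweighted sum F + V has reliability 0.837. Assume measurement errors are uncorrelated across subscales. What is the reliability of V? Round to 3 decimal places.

0.871

Var(F+V) = 2 + 2·0.53 = 3.060.
True-score variance = ρ_F + ρ_V + 2·0.53, so 0.837 = (0.63 + ρ_V + 1.06) / 3.060.
ρ_V = 0.837·3.060 − 0.63 − 1.06 = 0.871.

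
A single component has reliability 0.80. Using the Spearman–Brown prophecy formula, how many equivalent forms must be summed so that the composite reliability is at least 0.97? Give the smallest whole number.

9

k ≥ ρ*(1−ρ₁)/(ρ₁(1−ρ*)) = 0.97·0.20 / (0.80·0.03) = 8.083.
Smallest integer k = 9.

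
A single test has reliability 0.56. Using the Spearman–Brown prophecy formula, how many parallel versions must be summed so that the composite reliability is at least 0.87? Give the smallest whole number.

6

k ≥ ρ*(1−ρ₁)/(ρ₁(1−ρ*)) = 0.87·0.44 / (0.56·0.13) = 5.258.
Smallest integer k = 6.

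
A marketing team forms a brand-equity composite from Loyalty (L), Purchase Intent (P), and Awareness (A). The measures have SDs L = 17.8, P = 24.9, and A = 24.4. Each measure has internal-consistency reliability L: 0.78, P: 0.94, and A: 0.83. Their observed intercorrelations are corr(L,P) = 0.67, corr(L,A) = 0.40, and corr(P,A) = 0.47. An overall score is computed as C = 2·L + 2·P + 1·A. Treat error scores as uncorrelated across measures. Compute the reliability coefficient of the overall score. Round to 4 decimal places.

0.9382

Var(C) = 2²·17.8² + 2²·24.9² + 24.4² + 2·[4·17.8·24.9·0.67 + 2·17.8·24.4·0.40 + 2·24.9·24.4·0.47] = 4342.76 + 4212.78 = 8555.54.
Under uncorrelated errors the observed covariances equal the true-score covariances, so only the own-variance terms attenuate.
True-score variance = [2²·17.8²·0.78 + 2²·24.9²·0.94 + 24.4²·0.83] + 4212.78 = 3813.93 + 4212.78 = 8026.71.
Reliability = 8026.71 / 8555.54 = 0.9382.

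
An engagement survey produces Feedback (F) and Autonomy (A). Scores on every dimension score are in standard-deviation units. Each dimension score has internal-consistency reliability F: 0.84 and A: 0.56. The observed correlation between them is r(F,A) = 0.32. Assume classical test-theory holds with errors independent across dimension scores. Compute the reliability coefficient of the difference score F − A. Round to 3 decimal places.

Var(F−A) = 1 + 1 − 2·0.32 = 2 − 0.64 = 1.36.
Because errors are independent across components, Cov(Tᵢ,Tⱼ) = Cov(Xᵢ,Xⱼ); the off-diagonal part of the true-score variance is the same as above.
True-score variance = [0.84 + 0.56] − 0.64 = 1.4 − 0.64 = 0.76.
Reliability = 0.76 / 1.36 = 0.559.

0.559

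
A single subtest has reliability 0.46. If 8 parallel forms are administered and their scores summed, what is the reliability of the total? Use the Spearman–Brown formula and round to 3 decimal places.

ρ_k = kρ / (1 + (k−1)ρ) = 8·0.46 / (1 + 7·0.46) = 3.680 / 4.220 = 0.872.

0.872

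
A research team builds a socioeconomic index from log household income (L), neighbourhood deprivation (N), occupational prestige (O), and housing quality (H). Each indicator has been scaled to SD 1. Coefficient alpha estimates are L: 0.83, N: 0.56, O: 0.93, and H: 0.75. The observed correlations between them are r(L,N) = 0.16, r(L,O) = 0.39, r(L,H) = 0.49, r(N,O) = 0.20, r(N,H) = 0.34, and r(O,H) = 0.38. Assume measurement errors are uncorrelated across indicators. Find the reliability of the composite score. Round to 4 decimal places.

0.8826

Var(L+N+O+H) = 4 + 2·[0.16 + 0.39 + 0.49 + 0.20 + 0.34 + 0.38] = 4 + 3.92 = 7.92.
With uncorrelated errors the cross-covariances are all true-score covariance, so they carry over unchanged; only the diagonal terms shrink to ρᵢσᵢ².
True-score variance = [0.83 + 0.56 + 0.93 + 0.75] + 3.92 = 3.07 + 3.92 = 6.99.
Reliability = 6.99 / 7.92 = 0.8826.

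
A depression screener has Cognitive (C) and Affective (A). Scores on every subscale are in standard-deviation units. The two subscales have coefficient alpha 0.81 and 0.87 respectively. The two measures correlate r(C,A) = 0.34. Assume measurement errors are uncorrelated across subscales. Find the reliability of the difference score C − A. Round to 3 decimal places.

0.758

Var(C−A) = 1 + 1 − 2·0.34 = 2 − 0.68 = 1.32.
With uncorrelated errors the cross-covariances are all true-score covariance, so they carry over unchanged; only the diagonal terms shrink to ρᵢσᵢ².
True-score variance = [0.81 + 0.87] − 0.68 = 1.68 − 0.68 = 1.
Reliability = 1 / 1.32 = 0.758.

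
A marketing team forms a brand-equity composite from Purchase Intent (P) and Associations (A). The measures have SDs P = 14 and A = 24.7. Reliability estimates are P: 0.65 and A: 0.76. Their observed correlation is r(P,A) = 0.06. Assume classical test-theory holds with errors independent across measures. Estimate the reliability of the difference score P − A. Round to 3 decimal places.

0.719

Var(P−A) = 14² + 24.7² − 2·14·24.7·0.06 = 806.09 − 41.496 = 764.594.
Under uncorrelated errors the observed covariances equal the true-score covariances, so only the own-variance terms attenuate.
True-score variance = [14²·0.65 + 24.7²·0.76] − 41.496 = 591.068 − 41.496 = 549.572.
Reliability = 549.572 / 764.594 = 0.719.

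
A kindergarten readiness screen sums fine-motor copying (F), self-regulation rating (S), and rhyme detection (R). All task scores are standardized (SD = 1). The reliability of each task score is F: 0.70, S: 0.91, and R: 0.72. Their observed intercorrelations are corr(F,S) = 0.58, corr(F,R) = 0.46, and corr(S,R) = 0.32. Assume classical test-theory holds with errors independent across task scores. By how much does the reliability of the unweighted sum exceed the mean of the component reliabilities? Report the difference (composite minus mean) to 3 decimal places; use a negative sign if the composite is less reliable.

0.106

Var(sum) = 3 + 2.72 = 5.72; true-score variance = 2.33 + 2.72 = 5.05; composite reliability = 0.8829.
Mean component reliability = 0.7767.
Difference = 0.8829 − 0.7767 = 0.106.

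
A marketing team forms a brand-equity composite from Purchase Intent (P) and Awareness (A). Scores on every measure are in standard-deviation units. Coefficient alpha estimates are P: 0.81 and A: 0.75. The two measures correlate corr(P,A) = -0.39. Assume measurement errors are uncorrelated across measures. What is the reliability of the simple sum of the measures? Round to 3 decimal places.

0.639

Var(P+A) = 2 + 2·[(-0.39)] = 2 − 0.78 = 1.22.
With uncorrelated errors the cross-covariances are all true-score covariance, so they carry over unchanged; only the diagonal terms shrink to ρᵢσᵢ².
True-score variance = [0.81 + 0.75] − 0.78 = 1.56 − 0.78 = 0.78.
Reliability = 0.78 / 1.22 = 0.639.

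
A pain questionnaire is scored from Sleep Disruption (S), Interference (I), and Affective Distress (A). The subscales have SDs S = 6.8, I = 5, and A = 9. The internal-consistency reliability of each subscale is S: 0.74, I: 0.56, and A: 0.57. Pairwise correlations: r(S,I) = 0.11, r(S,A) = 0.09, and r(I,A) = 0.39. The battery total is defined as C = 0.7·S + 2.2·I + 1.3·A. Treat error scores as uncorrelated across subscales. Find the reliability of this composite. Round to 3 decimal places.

0.707

Var(C) = 0.7²·6.8² + 2.2²·5² + 1.3²·9² + 2·[1.54·6.8·5·0.11 + 0.91·6.8·9·0.09 + 2.86·5·9·0.39] = 280.548 + 121.93 = 402.477.
Because errors are independent across components, Cov(Tᵢ,Tⱼ) = Cov(Xᵢ,Xⱼ); the off-diagonal part of the true-score variance is the same as above.
True-score variance = [0.7²·6.8²·0.74 + 2.2²·5²·0.56 + 1.3²·9²·0.57] + 121.93 = 162.554 + 121.93 = 284.484.
Reliability = 284.484 / 402.477 = 0.707.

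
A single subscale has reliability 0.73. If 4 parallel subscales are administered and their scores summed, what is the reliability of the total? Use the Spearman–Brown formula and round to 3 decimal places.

0.915

ρ_k = kρ / (1 + (k−1)ρ) = 4·0.73 / (1 + 3·0.73) = 2.920 / 3.190 = 0.915.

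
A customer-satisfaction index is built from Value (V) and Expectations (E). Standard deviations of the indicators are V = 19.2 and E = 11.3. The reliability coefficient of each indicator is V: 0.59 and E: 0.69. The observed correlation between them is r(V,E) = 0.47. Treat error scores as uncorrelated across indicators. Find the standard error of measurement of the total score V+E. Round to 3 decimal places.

13.810

Var(total) = 496.33 + 203.942 = 700.272.
True-score variance = 305.604 + 203.942 = 509.546, so reliability = 0.7276.
Error variance = 700.272 − 509.546 = 190.726; SEM = √190.726 = 13.810.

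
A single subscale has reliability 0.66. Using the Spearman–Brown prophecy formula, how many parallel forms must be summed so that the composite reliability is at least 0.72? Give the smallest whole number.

k ≥ ρ*(1−ρ₁)/(ρ₁(1−ρ*)) = 0.72·0.34 / (0.66·0.28) = 1.325.
Smallest integer k = 2.

2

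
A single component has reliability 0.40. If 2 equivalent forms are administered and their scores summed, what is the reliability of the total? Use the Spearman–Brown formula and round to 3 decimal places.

0.571

ρ_k = kρ / (1 + (k−1)ρ) = 2·0.40 / (1 + 1·0.40) = 0.800 / 1.400 = 0.571.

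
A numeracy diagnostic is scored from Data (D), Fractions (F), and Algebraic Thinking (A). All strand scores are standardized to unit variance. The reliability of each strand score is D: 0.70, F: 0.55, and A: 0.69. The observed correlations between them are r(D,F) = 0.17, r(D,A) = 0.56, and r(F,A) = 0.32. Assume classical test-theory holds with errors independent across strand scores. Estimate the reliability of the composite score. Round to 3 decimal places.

0.792

Var(D+F+A) = 3 + 2·[0.17 + 0.56 + 0.32] = 3 + 2.1 = 5.1.
With uncorrelated errors the cross-covariances are all true-score covariance, so they carry over unchanged; only the diagonal terms shrink to ρᵢσᵢ².
True-score variance = [0.70 + 0.55 + 0.69] + 2.1 = 1.94 + 2.1 = 4.04.
Reliability = 4.04 / 5.1 = 0.792.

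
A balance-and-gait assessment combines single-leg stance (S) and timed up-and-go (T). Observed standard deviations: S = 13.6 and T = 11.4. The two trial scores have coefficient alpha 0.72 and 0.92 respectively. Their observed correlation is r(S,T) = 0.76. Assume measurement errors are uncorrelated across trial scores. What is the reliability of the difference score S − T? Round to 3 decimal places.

0.215

Var(S−T) = 13.6² + 11.4² − 2·13.6·11.4·0.76 = 314.92 − 235.661 = 79.2592.
With uncorrelated errors the cross-covariances are all true-score covariance, so they carry over unchanged; only the diagonal terms shrink to ρᵢσᵢ².
True-score variance = [13.6²·0.72 + 11.4²·0.92] − 235.661 = 252.734 − 235.661 = 17.0736.
Reliability = 17.0736 / 79.2592 = 0.215.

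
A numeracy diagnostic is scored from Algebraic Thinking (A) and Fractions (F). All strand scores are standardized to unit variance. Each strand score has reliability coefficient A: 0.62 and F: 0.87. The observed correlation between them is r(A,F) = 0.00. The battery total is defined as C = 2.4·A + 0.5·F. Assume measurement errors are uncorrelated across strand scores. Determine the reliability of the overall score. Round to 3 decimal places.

Var(C) = 2.4² + 0.5² + 2·[1.2·0.00] = 6.01 + 0 = 6.01.
With uncorrelated errors the cross-covariances are all true-score covariance, so they carry over unchanged; only the diagonal terms shrink to ρᵢσᵢ².
True-score variance = [2.4²·0.62 + 0.5²·0.87] + 0 = 3.7887 + 0 = 3.7887.
Reliability = 3.7887 / 6.01 = 0.630.

0.630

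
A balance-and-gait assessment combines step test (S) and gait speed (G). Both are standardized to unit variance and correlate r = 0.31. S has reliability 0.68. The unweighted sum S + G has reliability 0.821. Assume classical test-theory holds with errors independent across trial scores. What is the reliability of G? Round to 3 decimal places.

Var(S+G) = 2 + 2·0.31 = 2.620.
True-score variance = ρ_S + ρ_G + 2·0.31, so 0.821 = (0.68 + ρ_G + 0.62) / 2.620.
ρ_G = 0.821·2.620 − 0.68 − 0.62 = 0.851.

0.851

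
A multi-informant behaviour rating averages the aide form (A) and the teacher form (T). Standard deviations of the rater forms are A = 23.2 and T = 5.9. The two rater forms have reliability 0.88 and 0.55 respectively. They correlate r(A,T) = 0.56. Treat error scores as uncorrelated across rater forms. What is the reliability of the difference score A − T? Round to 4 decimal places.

Var(A−T) = 23.2² + 5.9² − 2·23.2·5.9·0.56 = 573.05 − 153.306 = 419.744.
Under uncorrelated errors the observed covariances equal the true-score covariances, so only the own-variance terms attenuate.
True-score variance = [23.2²·0.88 + 5.9²·0.55] − 153.306 = 492.797 − 153.306 = 339.491.
Reliability = 339.491 / 419.744 = 0.8088.

0.8088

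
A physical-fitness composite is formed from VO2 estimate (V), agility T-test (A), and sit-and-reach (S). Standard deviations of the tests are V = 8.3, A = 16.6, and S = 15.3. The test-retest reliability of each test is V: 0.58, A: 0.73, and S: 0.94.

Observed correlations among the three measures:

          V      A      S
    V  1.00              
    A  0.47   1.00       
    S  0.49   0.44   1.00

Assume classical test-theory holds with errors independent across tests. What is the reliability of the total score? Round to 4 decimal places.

0.8888

Var(V+A+S) = 8.3² + 16.6² + 15.3² + 2·[8.3·16.6·0.47 + 8.3·15.3·0.49 + 16.6·15.3·0.44] = 578.54 + 477.466 = 1056.01.
With uncorrelated errors the cross-covariances are all true-score covariance, so they carry over unchanged; only the diagonal terms shrink to ρᵢσᵢ².
True-score variance = [8.3²·0.58 + 16.6²·0.73 + 15.3²·0.94] + 477.466 = 461.16 + 477.466 = 938.625.
Reliability = 938.625 / 1056.01 = 0.8888.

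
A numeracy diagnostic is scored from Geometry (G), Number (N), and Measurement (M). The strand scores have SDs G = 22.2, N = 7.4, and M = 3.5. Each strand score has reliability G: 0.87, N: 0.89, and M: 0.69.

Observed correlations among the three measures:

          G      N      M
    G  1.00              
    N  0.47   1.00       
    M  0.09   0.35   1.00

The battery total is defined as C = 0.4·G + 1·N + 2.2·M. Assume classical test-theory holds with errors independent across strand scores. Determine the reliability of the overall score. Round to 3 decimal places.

0.887

Var(C) = 0.4²·22.2² + 7.4² + 2.2²·3.5² + 2·[0.4·22.2·7.4·0.47 + 0.88·22.2·3.5·0.09 + 2.2·7.4·3.5·0.35] = 192.904 + 113.963 = 306.867.
With uncorrelated errors the cross-covariances are all true-score covariance, so they carry over unchanged; only the diagonal terms shrink to ρᵢσᵢ².
True-score variance = [0.4²·22.2²·0.87 + 7.4²·0.89 + 2.2²·3.5²·0.69] + 113.963 = 158.25 + 113.963 = 272.213.
Reliability = 272.213 / 306.867 = 0.887.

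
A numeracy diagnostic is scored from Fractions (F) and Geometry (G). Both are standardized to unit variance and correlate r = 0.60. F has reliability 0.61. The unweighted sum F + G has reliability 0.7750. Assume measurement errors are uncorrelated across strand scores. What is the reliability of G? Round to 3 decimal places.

0.670

Var(F+G) = 2 + 2·0.60 = 3.200.
True-score variance = ρ_F + ρ_G + 2·0.60, so 0.7750 = (0.61 + ρ_G + 1.20) / 3.200.
ρ_G = 0.7750·3.200 − 0.61 − 1.20 = 0.670.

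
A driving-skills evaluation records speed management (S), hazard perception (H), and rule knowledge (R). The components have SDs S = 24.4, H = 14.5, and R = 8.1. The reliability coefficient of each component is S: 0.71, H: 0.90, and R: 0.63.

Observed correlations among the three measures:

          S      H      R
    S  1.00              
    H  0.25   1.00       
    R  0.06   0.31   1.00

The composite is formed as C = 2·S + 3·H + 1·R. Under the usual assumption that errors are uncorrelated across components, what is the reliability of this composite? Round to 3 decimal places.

Var(C) = 2²·24.4² + 3²·14.5² + 8.1² + 2·[6·24.4·14.5·0.25 + 2·24.4·8.1·0.06 + 3·14.5·8.1·0.31] = 4339.3 + 1327.29 = 5666.59.
Under uncorrelated errors the observed covariances equal the true-score covariances, so only the own-variance terms attenuate.
True-score variance = [2²·24.4²·0.71 + 3²·14.5²·0.90 + 8.1²·0.63] + 1327.29 = 3435.18 + 1327.29 = 4762.47.
Reliability = 4762.47 / 5666.59 = 0.840.

0.840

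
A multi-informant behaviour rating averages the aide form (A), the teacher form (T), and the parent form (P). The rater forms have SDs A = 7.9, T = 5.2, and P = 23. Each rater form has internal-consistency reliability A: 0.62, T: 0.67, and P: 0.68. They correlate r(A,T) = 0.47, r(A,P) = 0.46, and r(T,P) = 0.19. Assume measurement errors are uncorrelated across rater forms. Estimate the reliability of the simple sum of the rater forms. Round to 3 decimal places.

0.768

Var(A+T+P) = 7.9² + 5.2² + 23² + 2·[7.9·5.2·0.47 + 7.9·23·0.46 + 5.2·23·0.19] = 618.45 + 251.227 = 869.677.
Because errors are independent across components, Cov(Tᵢ,Tⱼ) = Cov(Xᵢ,Xⱼ); the off-diagonal part of the true-score variance is the same as above.
True-score variance = [7.9²·0.62 + 5.2²·0.67 + 23²·0.68] + 251.227 = 416.531 + 251.227 = 667.758.
Reliability = 667.758 / 869.677 = 0.768.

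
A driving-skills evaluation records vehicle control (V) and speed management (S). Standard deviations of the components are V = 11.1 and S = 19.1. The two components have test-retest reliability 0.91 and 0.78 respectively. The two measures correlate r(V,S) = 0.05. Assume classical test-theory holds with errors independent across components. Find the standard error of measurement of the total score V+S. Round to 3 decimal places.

Var(total) = 488.02 + 21.201 = 509.221.
True-score variance = 396.673 + 21.201 = 417.874, so reliability = 0.8206.
Error variance = 509.221 − 417.874 = 91.3471; SEM = √91.3471 = 9.558.

9.558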